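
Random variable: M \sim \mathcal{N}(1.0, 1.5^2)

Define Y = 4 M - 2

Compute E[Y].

For Y = 4M - 2:
E[Y] = 4 * E[M] - 2
E[M] = 1.0 = 1
E[Y] = 4 * 1 - 2 = 2

2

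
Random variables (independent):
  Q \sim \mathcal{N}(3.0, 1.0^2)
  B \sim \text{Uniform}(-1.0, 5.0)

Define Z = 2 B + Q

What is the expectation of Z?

E[Z] = 1*E[Q] + 2*E[B]
E[Q] = 3
E[B] = 2
E[Z] = 1*3 + 2*2 = 7

7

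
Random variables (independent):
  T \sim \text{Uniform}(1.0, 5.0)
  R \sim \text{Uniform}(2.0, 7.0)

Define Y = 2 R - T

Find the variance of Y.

For independent RVs: Var(aX + bY) = a²Var(X) + b²Var(Y)
Var(T) = 1.3333333
Var(R) = 2.0833333
Var(Y) = (-1)²*1.3333333 + 2²*2.0833333
= 1*1.3333333 + 4*2.0833333 = 9.6666667

9.6666667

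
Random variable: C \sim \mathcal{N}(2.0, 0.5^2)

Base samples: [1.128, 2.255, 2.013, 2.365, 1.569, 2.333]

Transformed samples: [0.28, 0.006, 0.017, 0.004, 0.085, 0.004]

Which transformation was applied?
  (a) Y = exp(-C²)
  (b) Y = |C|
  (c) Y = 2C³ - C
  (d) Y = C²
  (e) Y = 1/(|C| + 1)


Checking option (a) Y = exp(-C²):
  C = 1.128 -> Y = 0.28 ✓
  C = 2.255 -> Y = 0.006 ✓
  C = 2.013 -> Y = 0.017 ✓
All samples match this transformation.

(a) exp(-C²)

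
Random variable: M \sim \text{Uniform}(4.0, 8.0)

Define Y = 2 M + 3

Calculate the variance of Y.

For Y = aM + b: Var(Y) = a² * Var(M)
Var(M) = (8 - 4)^2/12 = 1.3333333
Var(Y) = 2² * 1.3333333 = 4 * 1.3333333 = 5.3333333

5.3333333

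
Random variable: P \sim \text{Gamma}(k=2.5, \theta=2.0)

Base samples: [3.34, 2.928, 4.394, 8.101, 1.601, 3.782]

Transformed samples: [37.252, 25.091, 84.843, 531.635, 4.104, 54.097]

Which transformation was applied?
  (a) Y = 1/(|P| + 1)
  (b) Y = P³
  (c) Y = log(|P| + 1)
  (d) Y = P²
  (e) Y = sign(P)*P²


Checking option (b) Y = P³:
  P = 3.34 -> Y = 37.252 ✓
  P = 2.928 -> Y = 25.091 ✓
  P = 4.394 -> Y = 84.843 ✓
All samples match this transformation.

(b) P³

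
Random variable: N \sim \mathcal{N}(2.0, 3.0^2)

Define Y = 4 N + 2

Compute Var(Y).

For Y = aN + b: Var(Y) = a² * Var(N)
Var(N) = 3.0^2 = 9
Var(Y) = 4² * 9 = 16 * 9 = 144

144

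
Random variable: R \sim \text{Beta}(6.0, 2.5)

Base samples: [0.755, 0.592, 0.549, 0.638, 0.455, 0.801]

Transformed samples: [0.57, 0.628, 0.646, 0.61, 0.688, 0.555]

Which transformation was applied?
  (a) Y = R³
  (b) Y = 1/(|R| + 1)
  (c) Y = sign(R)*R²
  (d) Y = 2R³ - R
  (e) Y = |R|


Checking option (b) Y = 1/(|R| + 1):
  R = 0.755 -> Y = 0.57 ✓
  R = 0.592 -> Y = 0.628 ✓
  R = 0.549 -> Y = 0.646 ✓
All samples match this transformation.

(b) 1/(|R| + 1)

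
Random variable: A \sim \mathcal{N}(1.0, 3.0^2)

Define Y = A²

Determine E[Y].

Using E[X²] = Var(X) + (E[X])²:
E[A] = 1
Var(A) = 3.0^2 = 9
E[A²] = 9 + 1² = 9 + 1 = 10

10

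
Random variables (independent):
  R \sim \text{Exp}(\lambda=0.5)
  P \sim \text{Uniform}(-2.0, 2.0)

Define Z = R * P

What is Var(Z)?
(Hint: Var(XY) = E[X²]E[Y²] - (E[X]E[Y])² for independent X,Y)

Var(XY) = E[X²]E[Y²] - (E[X]E[Y])²
E[R] = 2, Var(R) = 4
E[P] = 0, Var(P) = 1.3333333
E[R²] = 4 + 2² = 8
E[P²] = 1.3333333 + 0² = 1.3333333
Var(Z) = 8*1.3333333 - (2*0)²
= 10.666667 - 0 = 10.666667

10.666667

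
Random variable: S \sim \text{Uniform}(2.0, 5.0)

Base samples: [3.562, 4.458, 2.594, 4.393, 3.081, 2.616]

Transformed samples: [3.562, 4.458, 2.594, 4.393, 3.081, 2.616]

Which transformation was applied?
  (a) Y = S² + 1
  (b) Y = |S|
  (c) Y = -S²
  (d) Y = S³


Checking option (b) Y = |S|:
  S = 3.562 -> Y = 3.562 ✓
  S = 4.458 -> Y = 4.458 ✓
  S = 2.594 -> Y = 2.594 ✓
All samples match this transformation.

(b) |S|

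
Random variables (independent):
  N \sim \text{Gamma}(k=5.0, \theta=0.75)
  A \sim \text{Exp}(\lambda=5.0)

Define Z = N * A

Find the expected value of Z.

For independent RVs: E[XY] = E[X]*E[Y]
E[N] = 3.75
E[A] = 0.2
E[Z] = 3.75 * 0.2 = 0.75

0.75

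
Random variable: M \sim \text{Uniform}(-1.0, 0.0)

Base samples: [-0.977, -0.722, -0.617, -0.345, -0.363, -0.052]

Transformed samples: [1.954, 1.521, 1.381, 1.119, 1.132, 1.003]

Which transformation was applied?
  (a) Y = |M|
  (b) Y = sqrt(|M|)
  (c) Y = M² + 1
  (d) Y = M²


Checking option (c) Y = M² + 1:
  M = -0.977 -> Y = 1.954 ✓
  M = -0.722 -> Y = 1.521 ✓
  M = -0.617 -> Y = 1.381 ✓
All samples match this transformation.

(c) M² + 1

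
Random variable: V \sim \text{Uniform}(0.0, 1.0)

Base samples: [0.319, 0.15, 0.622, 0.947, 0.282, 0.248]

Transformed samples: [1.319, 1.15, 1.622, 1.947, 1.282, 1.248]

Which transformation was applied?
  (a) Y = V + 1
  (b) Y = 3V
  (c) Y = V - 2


Checking option (a) Y = V + 1:
  V = 0.319 -> Y = 1.319 ✓
  V = 0.15 -> Y = 1.15 ✓
  V = 0.622 -> Y = 1.622 ✓
All samples match this transformation.

(a) V + 1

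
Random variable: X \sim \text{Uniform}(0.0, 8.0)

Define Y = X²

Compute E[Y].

Using E[X²] = Var(X) + (E[X])²:
E[X] = 4
Var(X) = (8 - 0)^2/12 = 5.3333333
E[X²] = 5.3333333 + 4² = 5.3333333 + 16 = 21.333333

21.333333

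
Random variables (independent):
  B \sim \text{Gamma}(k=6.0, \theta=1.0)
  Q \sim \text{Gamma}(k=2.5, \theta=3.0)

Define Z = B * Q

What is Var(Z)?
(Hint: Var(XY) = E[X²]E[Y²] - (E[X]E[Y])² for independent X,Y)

Var(XY) = E[X²]E[Y²] - (E[X]E[Y])²
E[B] = 6, Var(B) = 6
E[Q] = 7.5, Var(Q) = 22.5
E[B²] = 6 + 6² = 42
E[Q²] = 22.5 + 7.5² = 78.75
Var(Z) = 42*78.75 - (6*7.5)²
= 3307.5 - 2025 = 1282.5

1282.5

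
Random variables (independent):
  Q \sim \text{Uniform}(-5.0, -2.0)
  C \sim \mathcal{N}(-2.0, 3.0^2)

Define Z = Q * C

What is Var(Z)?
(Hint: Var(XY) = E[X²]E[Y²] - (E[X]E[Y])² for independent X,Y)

Var(XY) = E[X²]E[Y²] - (E[X]E[Y])²
E[Q] = -3.5, Var(Q) = 0.75
E[C] = -2, Var(C) = 9
E[Q²] = 0.75 + (-3.5)² = 13
E[C²] = 9 + (-2)² = 13
Var(Z) = 13*13 - (-3.5*(-2))²
= 169 - 49 = 120

120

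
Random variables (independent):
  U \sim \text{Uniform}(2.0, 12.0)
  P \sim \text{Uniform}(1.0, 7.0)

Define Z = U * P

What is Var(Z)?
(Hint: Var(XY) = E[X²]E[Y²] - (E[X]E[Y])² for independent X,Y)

Var(XY) = E[X²]E[Y²] - (E[X]E[Y])²
E[U] = 7, Var(U) = 8.3333333
E[P] = 4, Var(P) = 3
E[U²] = 8.3333333 + 7² = 57.333333
E[P²] = 3 + 4² = 19
Var(Z) = 57.333333*19 - (7*4)²
= 1089.3333 - 784 = 305.33333

305.33333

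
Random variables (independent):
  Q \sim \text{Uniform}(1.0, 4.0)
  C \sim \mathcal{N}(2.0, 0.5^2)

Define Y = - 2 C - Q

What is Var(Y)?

For independent RVs: Var(aX + bY) = a²Var(X) + b²Var(Y)
Var(Q) = 0.75
Var(C) = 0.25
Var(Y) = (-1)²*0.75 + (-2)²*0.25
= 1*0.75 + 4*0.25 = 1.75

1.75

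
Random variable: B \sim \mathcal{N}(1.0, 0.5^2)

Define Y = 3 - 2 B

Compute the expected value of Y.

For Y = -2B + 3:
E[Y] = -2 * E[B] + 3
E[B] = 1.0 = 1
E[Y] = -2 * 1 + 3 = 1

1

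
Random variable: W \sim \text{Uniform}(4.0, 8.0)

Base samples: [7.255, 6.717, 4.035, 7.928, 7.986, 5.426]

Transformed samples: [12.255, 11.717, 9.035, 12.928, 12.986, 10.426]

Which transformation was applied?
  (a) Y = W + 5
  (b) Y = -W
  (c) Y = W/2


Checking option (a) Y = W + 5:
  W = 7.255 -> Y = 12.255 ✓
  W = 6.717 -> Y = 11.717 ✓
  W = 4.035 -> Y = 9.035 ✓
All samples match this transformation.

(a) W + 5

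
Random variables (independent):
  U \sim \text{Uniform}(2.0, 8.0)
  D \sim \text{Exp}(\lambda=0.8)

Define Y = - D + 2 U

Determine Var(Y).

For independent RVs: Var(aX + bY) = a²Var(X) + b²Var(Y)
Var(U) = 3
Var(D) = 1.5625
Var(Y) = 2²*3 + (-1)²*1.5625
= 4*3 + 1*1.5625 = 13.5625

13.5625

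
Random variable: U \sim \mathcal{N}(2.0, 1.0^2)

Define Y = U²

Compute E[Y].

E[U²] = Var(U) + (E[U])² = 1 + 4 = 5

5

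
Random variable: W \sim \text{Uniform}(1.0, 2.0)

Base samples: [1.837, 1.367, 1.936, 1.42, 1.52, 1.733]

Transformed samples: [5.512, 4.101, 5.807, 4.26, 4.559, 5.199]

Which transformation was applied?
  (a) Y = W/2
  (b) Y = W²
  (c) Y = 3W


Checking option (c) Y = 3W:
  W = 1.837 -> Y = 5.512 ✓
  W = 1.367 -> Y = 4.101 ✓
  W = 1.936 -> Y = 5.807 ✓
All samples match this transformation.

(c) 3W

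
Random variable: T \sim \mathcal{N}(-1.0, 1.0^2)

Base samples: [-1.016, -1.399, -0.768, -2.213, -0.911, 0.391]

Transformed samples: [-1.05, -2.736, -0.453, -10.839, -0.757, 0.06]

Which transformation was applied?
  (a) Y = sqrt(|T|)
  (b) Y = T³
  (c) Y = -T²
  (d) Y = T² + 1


Checking option (b) Y = T³:
  T = -1.016 -> Y = -1.05 ✓
  T = -1.399 -> Y = -2.736 ✓
  T = -0.768 -> Y = -0.453 ✓
All samples match this transformation.

(b) T³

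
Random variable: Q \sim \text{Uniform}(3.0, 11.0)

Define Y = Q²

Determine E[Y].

E[Q²] = Var(Q) + (E[Q])² = 5.3333333 + 49 = 54.333333

54.333333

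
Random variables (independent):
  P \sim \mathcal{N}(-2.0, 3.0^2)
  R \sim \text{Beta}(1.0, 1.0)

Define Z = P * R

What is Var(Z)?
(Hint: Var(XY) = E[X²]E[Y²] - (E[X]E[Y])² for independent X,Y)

Var(XY) = E[X²]E[Y²] - (E[X]E[Y])²
E[P] = -2, Var(P) = 9
E[R] = 0.5, Var(R) = 0.083333333
E[P²] = 9 + (-2)² = 13
E[R²] = 0.083333333 + 0.5² = 0.33333333
Var(Z) = 13*0.33333333 - (-2*0.5)²
= 4.3333333 - 1 = 3.3333333

3.3333333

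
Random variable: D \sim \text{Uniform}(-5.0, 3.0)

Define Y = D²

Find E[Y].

Using E[X²] = Var(X) + (E[X])²:
E[D] = -1
Var(D) = (3 + 5)^2/12 = 5.3333333
E[D²] = 5.3333333 + (-1)² = 5.3333333 + 1 = 6.3333333

6.3333333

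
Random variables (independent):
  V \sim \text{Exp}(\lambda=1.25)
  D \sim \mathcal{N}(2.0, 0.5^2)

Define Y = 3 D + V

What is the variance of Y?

For independent RVs: Var(aX + bY) = a²Var(X) + b²Var(Y)
Var(V) = 0.64
Var(D) = 0.25
Var(Y) = 1²*0.64 + 3²*0.25
= 1*0.64 + 9*0.25 = 2.89

2.89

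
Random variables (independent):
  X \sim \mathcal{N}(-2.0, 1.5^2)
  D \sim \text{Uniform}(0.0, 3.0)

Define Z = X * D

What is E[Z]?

For independent RVs: E[XY] = E[X]*E[Y]
E[X] = -2
E[D] = 1.5
E[Z] = -2 * 1.5 = -3

-3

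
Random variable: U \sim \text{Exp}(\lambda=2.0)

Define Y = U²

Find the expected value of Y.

E[U²] = Var(U) + (E[U])² = 0.25 + 0.25 = 0.5

0.5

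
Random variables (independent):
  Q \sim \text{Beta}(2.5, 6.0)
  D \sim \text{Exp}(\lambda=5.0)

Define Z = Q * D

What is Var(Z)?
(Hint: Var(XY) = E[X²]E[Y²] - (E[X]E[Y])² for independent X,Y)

Var(XY) = E[X²]E[Y²] - (E[X]E[Y])²
E[Q] = 0.29411765, Var(Q) = 0.021853943
E[D] = 0.2, Var(D) = 0.04
E[Q²] = 0.021853943 + 0.29411765² = 0.10835913
E[D²] = 0.04 + 0.2² = 0.08
Var(Z) = 0.10835913*0.08 - (0.29411765*0.2)²
= 0.0086687307 - 0.0034602076 = 0.005208523

0.005208523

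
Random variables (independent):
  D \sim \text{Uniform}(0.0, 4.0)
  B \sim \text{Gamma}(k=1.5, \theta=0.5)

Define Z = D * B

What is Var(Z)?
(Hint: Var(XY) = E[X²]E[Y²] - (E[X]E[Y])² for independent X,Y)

Var(XY) = E[X²]E[Y²] - (E[X]E[Y])²
E[D] = 2, Var(D) = 1.3333333
E[B] = 0.75, Var(B) = 0.375
E[D²] = 1.3333333 + 2² = 5.3333333
E[B²] = 0.375 + 0.75² = 0.9375
Var(Z) = 5.3333333*0.9375 - (2*0.75)²
= 5 - 2.25 = 2.75

2.75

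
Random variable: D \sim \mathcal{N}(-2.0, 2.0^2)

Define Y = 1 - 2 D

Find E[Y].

For Y = -2D + 1:
E[Y] = -2 * E[D] + 1
E[D] = -2.0 = -2
E[Y] = -2 * (-2) + 1 = 5

5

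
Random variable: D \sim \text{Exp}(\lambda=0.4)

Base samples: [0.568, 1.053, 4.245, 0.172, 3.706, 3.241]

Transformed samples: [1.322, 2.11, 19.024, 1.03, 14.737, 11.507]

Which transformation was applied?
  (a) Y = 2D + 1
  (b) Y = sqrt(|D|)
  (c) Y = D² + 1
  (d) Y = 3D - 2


Checking option (c) Y = D² + 1:
  D = 0.568 -> Y = 1.322 ✓
  D = 1.053 -> Y = 2.11 ✓
  D = 4.245 -> Y = 19.024 ✓
All samples match this transformation.

(c) D² + 1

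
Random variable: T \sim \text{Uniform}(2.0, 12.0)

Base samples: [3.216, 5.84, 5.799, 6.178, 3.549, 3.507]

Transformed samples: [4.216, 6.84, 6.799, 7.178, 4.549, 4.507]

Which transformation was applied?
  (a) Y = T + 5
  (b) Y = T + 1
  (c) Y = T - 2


Checking option (b) Y = T + 1:
  T = 3.216 -> Y = 4.216 ✓
  T = 5.84 -> Y = 6.84 ✓
  T = 5.799 -> Y = 6.799 ✓
All samples match this transformation.

(b) T + 1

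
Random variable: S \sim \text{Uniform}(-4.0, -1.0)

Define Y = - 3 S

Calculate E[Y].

For Y = -3S:
E[Y] = -3 * E[S]
E[S] = (-4 - 1)/2 = -2.5
E[Y] = -3 * (-2.5) = 7.5

7.5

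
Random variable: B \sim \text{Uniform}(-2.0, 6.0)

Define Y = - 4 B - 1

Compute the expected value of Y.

For Y = -4B - 1:
E[Y] = -4 * E[B] - 1
E[B] = (-2 + 6)/2 = 2
E[Y] = -4 * 2 - 1 = -9

-9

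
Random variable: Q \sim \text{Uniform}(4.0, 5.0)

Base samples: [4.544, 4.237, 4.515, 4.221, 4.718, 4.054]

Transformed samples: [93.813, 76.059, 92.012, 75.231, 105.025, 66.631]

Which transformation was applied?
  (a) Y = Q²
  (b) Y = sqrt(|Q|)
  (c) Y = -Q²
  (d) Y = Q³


Checking option (d) Y = Q³:
  Q = 4.544 -> Y = 93.813 ✓
  Q = 4.237 -> Y = 76.059 ✓
  Q = 4.515 -> Y = 92.012 ✓
All samples match this transformation.

(d) Q³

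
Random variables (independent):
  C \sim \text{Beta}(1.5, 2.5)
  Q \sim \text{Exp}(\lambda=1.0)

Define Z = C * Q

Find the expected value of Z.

For independent RVs: E[XY] = E[X]*E[Y]
E[C] = 0.375
E[Q] = 1
E[Z] = 0.375 * 1 = 0.375

0.375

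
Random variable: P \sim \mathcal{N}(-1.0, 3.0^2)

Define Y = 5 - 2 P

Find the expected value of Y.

For Y = -2P + 5:
E[Y] = -2 * E[P] + 5
E[P] = -1.0 = -1
E[Y] = -2 * (-1) + 5 = 7

7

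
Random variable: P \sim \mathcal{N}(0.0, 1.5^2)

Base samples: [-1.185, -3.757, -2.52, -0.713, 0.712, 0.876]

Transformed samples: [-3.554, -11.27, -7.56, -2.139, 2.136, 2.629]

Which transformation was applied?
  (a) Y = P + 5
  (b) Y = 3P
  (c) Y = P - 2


Checking option (b) Y = 3P:
  P = -1.185 -> Y = -3.554 ✓
  P = -3.757 -> Y = -11.27 ✓
  P = -2.52 -> Y = -7.56 ✓
All samples match this transformation.

(b) 3P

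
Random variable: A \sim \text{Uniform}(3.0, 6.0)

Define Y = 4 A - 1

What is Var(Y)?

For Y = aA + b: Var(Y) = a² * Var(A)
Var(A) = (6 - 3)^2/12 = 0.75
Var(Y) = 4² * 0.75 = 16 * 0.75 = 12

12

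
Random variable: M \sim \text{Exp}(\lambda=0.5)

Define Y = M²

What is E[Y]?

E[M²] = Var(M) + (E[M])² = 4 + 4 = 8

8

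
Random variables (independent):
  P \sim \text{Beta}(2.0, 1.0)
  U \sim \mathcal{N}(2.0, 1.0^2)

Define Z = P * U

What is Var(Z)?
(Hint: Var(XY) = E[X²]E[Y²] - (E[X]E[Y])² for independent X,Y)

Var(XY) = E[X²]E[Y²] - (E[X]E[Y])²
E[P] = 0.66666667, Var(P) = 0.055555556
E[U] = 2, Var(U) = 1
E[P²] = 0.055555556 + 0.66666667² = 0.5
E[U²] = 1 + 2² = 5
Var(Z) = 0.5*5 - (0.66666667*2)²
= 2.5 - 1.7777778 = 0.72222222

0.72222222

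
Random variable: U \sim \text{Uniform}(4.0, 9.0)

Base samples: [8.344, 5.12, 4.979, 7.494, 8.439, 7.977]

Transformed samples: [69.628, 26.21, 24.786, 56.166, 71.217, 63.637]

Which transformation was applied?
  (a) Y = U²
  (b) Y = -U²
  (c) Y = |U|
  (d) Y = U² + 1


Checking option (a) Y = U²:
  U = 8.344 -> Y = 69.628 ✓
  U = 5.12 -> Y = 26.21 ✓
  U = 4.979 -> Y = 24.786 ✓
All samples match this transformation.

(a) U²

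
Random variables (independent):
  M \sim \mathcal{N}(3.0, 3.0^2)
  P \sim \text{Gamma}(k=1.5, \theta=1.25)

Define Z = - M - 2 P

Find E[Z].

E[Z] = -1*E[M] - 2*E[P]
E[M] = 3
E[P] = 1.875
E[Z] = -1*3 - 2*1.875 = -6.75

-6.75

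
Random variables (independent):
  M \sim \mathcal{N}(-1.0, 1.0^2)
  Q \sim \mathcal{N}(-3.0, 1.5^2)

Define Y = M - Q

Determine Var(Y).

For independent RVs: Var(aX + bY) = a²Var(X) + b²Var(Y)
Var(M) = 1
Var(Q) = 2.25
Var(Y) = 1²*1 + (-1)²*2.25
= 1*1 + 1*2.25 = 3.25

3.25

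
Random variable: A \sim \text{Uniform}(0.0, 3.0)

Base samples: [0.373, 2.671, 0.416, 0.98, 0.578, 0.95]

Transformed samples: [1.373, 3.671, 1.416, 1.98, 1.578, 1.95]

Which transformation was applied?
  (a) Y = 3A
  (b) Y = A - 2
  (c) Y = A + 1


Checking option (c) Y = A + 1:
  A = 0.373 -> Y = 1.373 ✓
  A = 2.671 -> Y = 3.671 ✓
  A = 0.416 -> Y = 1.416 ✓
All samples match this transformation.

(c) A + 1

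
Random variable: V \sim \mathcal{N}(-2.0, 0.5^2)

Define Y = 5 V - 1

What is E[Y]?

For Y = 5V - 1:
E[Y] = 5 * E[V] - 1
E[V] = -2.0 = -2
E[Y] = 5 * (-2) - 1 = -11

-11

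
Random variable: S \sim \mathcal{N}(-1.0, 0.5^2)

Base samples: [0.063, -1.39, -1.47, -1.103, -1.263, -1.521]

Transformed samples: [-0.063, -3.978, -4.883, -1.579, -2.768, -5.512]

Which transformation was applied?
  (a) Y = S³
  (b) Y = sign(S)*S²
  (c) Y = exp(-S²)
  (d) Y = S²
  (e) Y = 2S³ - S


Checking option (e) Y = 2S³ - S:
  S = 0.063 -> Y = -0.063 ✓
  S = -1.39 -> Y = -3.978 ✓
  S = -1.47 -> Y = -4.883 ✓
All samples match this transformation.

(e) 2S³ - S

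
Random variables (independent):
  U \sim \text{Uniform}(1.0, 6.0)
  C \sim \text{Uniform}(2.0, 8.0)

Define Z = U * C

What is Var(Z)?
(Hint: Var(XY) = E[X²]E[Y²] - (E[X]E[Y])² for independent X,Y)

Var(XY) = E[X²]E[Y²] - (E[X]E[Y])²
E[U] = 3.5, Var(U) = 2.0833333
E[C] = 5, Var(C) = 3
E[U²] = 2.0833333 + 3.5² = 14.333333
E[C²] = 3 + 5² = 28
Var(Z) = 14.333333*28 - (3.5*5)²
= 401.33333 - 306.25 = 95.083333

95.083333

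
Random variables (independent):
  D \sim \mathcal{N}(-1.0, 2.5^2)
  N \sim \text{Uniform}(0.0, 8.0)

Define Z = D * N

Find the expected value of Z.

For independent RVs: E[XY] = E[X]*E[Y]
E[D] = -1
E[N] = 4
E[Z] = -1 * 4 = -4

-4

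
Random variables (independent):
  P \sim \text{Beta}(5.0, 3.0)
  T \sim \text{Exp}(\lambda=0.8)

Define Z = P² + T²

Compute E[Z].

E[Z] = E[P²] + E[T²]
E[P²] = Var(P) + E[P]² = 0.026041667 + 0.390625 = 0.41666667
E[T²] = Var(T) + E[T]² = 1.5625 + 1.5625 = 3.125
E[Z] = 0.41666667 + 3.125 = 3.5416667

3.5416667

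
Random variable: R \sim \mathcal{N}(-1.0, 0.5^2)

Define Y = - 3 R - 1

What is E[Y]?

For Y = -3R - 1:
E[Y] = -3 * E[R] - 1
E[R] = -1.0 = -1
E[Y] = -3 * (-1) - 1 = 2

2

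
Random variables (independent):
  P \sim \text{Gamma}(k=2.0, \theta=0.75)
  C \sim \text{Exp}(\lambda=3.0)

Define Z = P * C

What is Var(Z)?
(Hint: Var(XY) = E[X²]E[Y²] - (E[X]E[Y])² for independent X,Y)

Var(XY) = E[X²]E[Y²] - (E[X]E[Y])²
E[P] = 1.5, Var(P) = 1.125
E[C] = 0.33333333, Var(C) = 0.11111111
E[P²] = 1.125 + 1.5² = 3.375
E[C²] = 0.11111111 + 0.33333333² = 0.22222222
Var(Z) = 3.375*0.22222222 - (1.5*0.33333333)²
= 0.75 - 0.25 = 0.5

0.5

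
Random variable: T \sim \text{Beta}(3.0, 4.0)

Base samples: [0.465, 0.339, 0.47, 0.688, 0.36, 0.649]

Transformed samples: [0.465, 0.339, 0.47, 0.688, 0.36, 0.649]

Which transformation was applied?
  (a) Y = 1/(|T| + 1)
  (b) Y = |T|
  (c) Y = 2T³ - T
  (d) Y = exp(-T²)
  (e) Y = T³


Checking option (b) Y = |T|:
  T = 0.465 -> Y = 0.465 ✓
  T = 0.339 -> Y = 0.339 ✓
  T = 0.47 -> Y = 0.47 ✓
All samples match this transformation.

(b) |T|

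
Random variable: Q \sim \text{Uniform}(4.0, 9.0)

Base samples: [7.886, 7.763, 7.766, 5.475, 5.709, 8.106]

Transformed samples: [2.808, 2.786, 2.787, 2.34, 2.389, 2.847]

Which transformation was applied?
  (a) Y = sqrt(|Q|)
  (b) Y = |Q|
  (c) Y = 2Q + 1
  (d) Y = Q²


Checking option (a) Y = sqrt(|Q|):
  Q = 7.886 -> Y = 2.808 ✓
  Q = 7.763 -> Y = 2.786 ✓
  Q = 7.766 -> Y = 2.787 ✓
All samples match this transformation.

(a) sqrt(|Q|)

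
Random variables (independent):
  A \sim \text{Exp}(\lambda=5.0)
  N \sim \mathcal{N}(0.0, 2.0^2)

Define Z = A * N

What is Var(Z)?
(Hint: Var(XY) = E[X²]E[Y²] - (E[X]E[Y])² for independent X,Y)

Var(XY) = E[X²]E[Y²] - (E[X]E[Y])²
E[A] = 0.2, Var(A) = 0.04
E[N] = 0, Var(N) = 4
E[A²] = 0.04 + 0.2² = 0.08
E[N²] = 4 + 0² = 4
Var(Z) = 0.08*4 - (0.2*0)²
= 0.32 - 0 = 0.32

0.32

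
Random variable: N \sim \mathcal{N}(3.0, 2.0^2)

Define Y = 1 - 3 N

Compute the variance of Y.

For Y = aN + b: Var(Y) = a² * Var(N)
Var(N) = 2.0^2 = 4
Var(Y) = (-3)² * 4 = 9 * 4 = 36

36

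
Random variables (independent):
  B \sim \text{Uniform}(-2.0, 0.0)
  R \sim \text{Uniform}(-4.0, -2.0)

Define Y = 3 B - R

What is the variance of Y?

For independent RVs: Var(aX + bY) = a²Var(X) + b²Var(Y)
Var(B) = 0.33333333
Var(R) = 0.33333333
Var(Y) = 3²*0.33333333 + (-1)²*0.33333333
= 9*0.33333333 + 1*0.33333333 = 3.3333333

3.3333333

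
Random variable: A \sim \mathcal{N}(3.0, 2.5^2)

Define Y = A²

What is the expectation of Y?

Using E[X²] = Var(X) + (E[X])²:
E[A] = 3
Var(A) = 2.5^2 = 6.25
E[A²] = 6.25 + 3² = 6.25 + 9 = 15.25

15.25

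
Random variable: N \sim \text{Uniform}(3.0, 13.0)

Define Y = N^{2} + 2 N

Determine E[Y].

E[Y] = 1*E[N²] + 2*E[N]
E[N] = 8
E[N²] = Var(N) + (E[N])² = 8.3333333 + 64 = 72.333333
E[Y] = 1*72.333333 + 2*8 = 88.333333

88.333333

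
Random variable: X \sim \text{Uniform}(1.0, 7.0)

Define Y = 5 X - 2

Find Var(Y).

For Y = aX + b: Var(Y) = a² * Var(X)
Var(X) = (7 - 1)^2/12 = 3
Var(Y) = 5² * 3 = 25 * 3 = 75

75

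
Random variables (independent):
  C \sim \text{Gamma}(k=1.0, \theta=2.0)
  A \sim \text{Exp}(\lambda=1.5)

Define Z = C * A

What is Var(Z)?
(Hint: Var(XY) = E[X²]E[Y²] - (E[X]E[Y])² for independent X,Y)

Var(XY) = E[X²]E[Y²] - (E[X]E[Y])²
E[C] = 2, Var(C) = 4
E[A] = 0.66666667, Var(A) = 0.44444444
E[C²] = 4 + 2² = 8
E[A²] = 0.44444444 + 0.66666667² = 0.88888889
Var(Z) = 8*0.88888889 - (2*0.66666667)²
= 7.1111111 - 1.7777778 = 5.3333333

5.3333333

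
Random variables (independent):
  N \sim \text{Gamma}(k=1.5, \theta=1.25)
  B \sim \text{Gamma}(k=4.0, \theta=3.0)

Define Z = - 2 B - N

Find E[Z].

E[Z] = -1*E[N] - 2*E[B]
E[N] = 1.875
E[B] = 12
E[Z] = -1*1.875 - 2*12 = -25.875

-25.875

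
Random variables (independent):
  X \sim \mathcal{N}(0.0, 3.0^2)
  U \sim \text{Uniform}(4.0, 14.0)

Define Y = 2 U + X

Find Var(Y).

For independent RVs: Var(aX + bY) = a²Var(X) + b²Var(Y)
Var(X) = 9
Var(U) = 8.3333333
Var(Y) = 1²*9 + 2²*8.3333333
= 1*9 + 4*8.3333333 = 42.333333

42.333333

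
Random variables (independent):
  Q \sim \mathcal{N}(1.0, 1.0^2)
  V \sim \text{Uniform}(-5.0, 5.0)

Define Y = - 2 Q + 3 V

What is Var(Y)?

For independent RVs: Var(aX + bY) = a²Var(X) + b²Var(Y)
Var(Q) = 1
Var(V) = 8.3333333
Var(Y) = (-2)²*1 + 3²*8.3333333
= 4*1 + 9*8.3333333 = 79

79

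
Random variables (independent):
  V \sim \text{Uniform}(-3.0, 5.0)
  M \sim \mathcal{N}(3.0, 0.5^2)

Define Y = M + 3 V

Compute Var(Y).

For independent RVs: Var(aX + bY) = a²Var(X) + b²Var(Y)
Var(V) = 5.3333333
Var(M) = 0.25
Var(Y) = 3²*5.3333333 + 1²*0.25
= 9*5.3333333 + 1*0.25 = 48.25

48.25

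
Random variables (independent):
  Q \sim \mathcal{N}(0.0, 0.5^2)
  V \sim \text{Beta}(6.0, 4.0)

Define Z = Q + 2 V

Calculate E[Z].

E[Z] = 1*E[Q] + 2*E[V]
E[Q] = 0
E[V] = 0.6
E[Z] = 1*0 + 2*0.6 = 1.2

1.2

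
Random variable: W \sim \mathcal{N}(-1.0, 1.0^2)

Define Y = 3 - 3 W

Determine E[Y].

For Y = -3W + 3:
E[Y] = -3 * E[W] + 3
E[W] = -1.0 = -1
E[Y] = -3 * (-1) + 3 = 6

6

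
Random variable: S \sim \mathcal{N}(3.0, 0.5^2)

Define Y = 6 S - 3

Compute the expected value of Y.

For Y = 6S - 3:
E[Y] = 6 * E[S] - 3
E[S] = 3.0 = 3
E[Y] = 6 * 3 - 3 = 15

15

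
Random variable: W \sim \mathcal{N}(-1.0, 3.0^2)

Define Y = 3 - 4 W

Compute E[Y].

For Y = -4W + 3:
E[Y] = -4 * E[W] + 3
E[W] = -1.0 = -1
E[Y] = -4 * (-1) + 3 = 7

7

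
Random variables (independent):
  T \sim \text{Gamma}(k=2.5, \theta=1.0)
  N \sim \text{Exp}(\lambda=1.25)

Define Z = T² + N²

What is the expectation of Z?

E[Z] = E[T²] + E[N²]
E[T²] = Var(T) + E[T]² = 2.5 + 6.25 = 8.75
E[N²] = Var(N) + E[N]² = 0.64 + 0.64 = 1.28
E[Z] = 8.75 + 1.28 = 10.03

10.03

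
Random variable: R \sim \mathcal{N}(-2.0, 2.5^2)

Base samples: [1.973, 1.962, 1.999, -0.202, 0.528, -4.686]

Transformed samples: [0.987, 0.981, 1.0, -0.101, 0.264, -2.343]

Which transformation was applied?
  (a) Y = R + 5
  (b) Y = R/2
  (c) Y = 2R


Checking option (b) Y = R/2:
  R = 1.973 -> Y = 0.987 ✓
  R = 1.962 -> Y = 0.981 ✓
  R = 1.999 -> Y = 1.0 ✓
All samples match this transformation.

(b) R/2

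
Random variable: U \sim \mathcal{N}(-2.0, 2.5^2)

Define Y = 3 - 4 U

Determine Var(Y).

For Y = aU + b: Var(Y) = a² * Var(U)
Var(U) = 2.5^2 = 6.25
Var(Y) = (-4)² * 6.25 = 16 * 6.25 = 100

100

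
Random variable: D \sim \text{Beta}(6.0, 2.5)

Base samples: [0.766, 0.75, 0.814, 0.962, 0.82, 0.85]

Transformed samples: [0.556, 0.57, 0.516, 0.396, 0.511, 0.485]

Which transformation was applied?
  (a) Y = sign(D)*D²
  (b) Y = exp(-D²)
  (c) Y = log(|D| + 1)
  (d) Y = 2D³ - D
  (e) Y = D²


Checking option (b) Y = exp(-D²):
  D = 0.766 -> Y = 0.556 ✓
  D = 0.75 -> Y = 0.57 ✓
  D = 0.814 -> Y = 0.516 ✓
All samples match this transformation.

(b) exp(-D²)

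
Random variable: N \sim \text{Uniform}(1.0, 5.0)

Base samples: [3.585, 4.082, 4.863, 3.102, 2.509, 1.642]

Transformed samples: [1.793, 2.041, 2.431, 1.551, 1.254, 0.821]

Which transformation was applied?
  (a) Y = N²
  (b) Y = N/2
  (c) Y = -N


Checking option (b) Y = N/2:
  N = 3.585 -> Y = 1.793 ✓
  N = 4.082 -> Y = 2.041 ✓
  N = 4.863 -> Y = 2.431 ✓
All samples match this transformation.

(b) N/2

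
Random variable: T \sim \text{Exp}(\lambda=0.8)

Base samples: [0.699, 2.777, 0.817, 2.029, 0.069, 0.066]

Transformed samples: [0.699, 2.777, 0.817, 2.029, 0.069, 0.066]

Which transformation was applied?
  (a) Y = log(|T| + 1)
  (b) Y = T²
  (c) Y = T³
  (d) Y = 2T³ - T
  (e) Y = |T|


Checking option (e) Y = |T|:
  T = 0.699 -> Y = 0.699 ✓
  T = 2.777 -> Y = 2.777 ✓
  T = 0.817 -> Y = 0.817 ✓
All samples match this transformation.

(e) |T|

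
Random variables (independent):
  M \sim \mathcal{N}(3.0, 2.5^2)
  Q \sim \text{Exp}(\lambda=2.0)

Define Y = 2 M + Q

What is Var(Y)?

For independent RVs: Var(aX + bY) = a²Var(X) + b²Var(Y)
Var(M) = 6.25
Var(Q) = 0.25
Var(Y) = 2²*6.25 + 1²*0.25
= 4*6.25 + 1*0.25 = 25.25

25.25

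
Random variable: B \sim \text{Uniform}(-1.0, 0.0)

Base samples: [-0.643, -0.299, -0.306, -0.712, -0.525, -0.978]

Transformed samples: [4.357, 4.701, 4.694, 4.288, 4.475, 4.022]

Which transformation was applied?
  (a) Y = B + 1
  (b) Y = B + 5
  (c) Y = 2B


Checking option (b) Y = B + 5:
  B = -0.643 -> Y = 4.357 ✓
  B = -0.299 -> Y = 4.701 ✓
  B = -0.306 -> Y = 4.694 ✓
All samples match this transformation.

(b) B + 5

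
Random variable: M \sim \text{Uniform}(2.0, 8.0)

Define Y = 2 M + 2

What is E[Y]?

For Y = 2M + 2:
E[Y] = 2 * E[M] + 2
E[M] = (2 + 8)/2 = 5
E[Y] = 2 * 5 + 2 = 12

12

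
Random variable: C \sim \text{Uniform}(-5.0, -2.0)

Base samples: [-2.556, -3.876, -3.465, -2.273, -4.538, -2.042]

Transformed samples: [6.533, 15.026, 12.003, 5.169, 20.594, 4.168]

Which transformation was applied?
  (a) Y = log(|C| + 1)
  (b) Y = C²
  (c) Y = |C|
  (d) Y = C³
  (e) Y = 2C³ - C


Checking option (b) Y = C²:
  C = -2.556 -> Y = 6.533 ✓
  C = -3.876 -> Y = 15.026 ✓
  C = -3.465 -> Y = 12.003 ✓
All samples match this transformation.

(b) C²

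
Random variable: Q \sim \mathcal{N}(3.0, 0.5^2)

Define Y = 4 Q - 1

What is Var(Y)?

For Y = aQ + b: Var(Y) = a² * Var(Q)
Var(Q) = 0.5^2 = 0.25
Var(Y) = 4² * 0.25 = 16 * 0.25 = 4

4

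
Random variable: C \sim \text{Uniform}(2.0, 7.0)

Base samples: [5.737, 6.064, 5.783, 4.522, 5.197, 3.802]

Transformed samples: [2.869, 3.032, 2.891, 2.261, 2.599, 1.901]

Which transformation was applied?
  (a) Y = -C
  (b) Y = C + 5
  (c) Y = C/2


Checking option (c) Y = C/2:
  C = 5.737 -> Y = 2.869 ✓
  C = 6.064 -> Y = 3.032 ✓
  C = 5.783 -> Y = 2.891 ✓
All samples match this transformation.

(c) C/2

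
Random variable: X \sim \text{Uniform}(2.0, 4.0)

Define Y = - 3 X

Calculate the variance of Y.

For Y = aX + b: Var(Y) = a² * Var(X)
Var(X) = (4 - 2)^2/12 = 0.33333333
Var(Y) = (-3)² * 0.33333333 = 9 * 0.33333333 = 3

3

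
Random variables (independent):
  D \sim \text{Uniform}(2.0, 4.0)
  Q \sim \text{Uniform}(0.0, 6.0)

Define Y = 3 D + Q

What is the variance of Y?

For independent RVs: Var(aX + bY) = a²Var(X) + b²Var(Y)
Var(D) = 0.33333333
Var(Q) = 3
Var(Y) = 3²*0.33333333 + 1²*3
= 9*0.33333333 + 1*3 = 6

6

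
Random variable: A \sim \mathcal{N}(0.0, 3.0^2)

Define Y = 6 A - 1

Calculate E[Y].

For Y = 6A - 1:
E[Y] = 6 * E[A] - 1
E[A] = 0.0 = 0
E[Y] = 6 * 0 - 1 = -1

-1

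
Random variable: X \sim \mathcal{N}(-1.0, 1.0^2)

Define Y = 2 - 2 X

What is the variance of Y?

For Y = aX + b: Var(Y) = a² * Var(X)
Var(X) = 1.0^2 = 1
Var(Y) = (-2)² * 1 = 4 * 1 = 4

4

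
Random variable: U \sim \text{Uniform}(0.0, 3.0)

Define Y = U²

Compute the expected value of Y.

E[U²] = Var(U) + (E[U])² = 0.75 + 2.25 = 3

3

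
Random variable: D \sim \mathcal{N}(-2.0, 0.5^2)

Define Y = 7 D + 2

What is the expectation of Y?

For Y = 7D + 2:
E[Y] = 7 * E[D] + 2
E[D] = -2.0 = -2
E[Y] = 7 * (-2) + 2 = -12

-12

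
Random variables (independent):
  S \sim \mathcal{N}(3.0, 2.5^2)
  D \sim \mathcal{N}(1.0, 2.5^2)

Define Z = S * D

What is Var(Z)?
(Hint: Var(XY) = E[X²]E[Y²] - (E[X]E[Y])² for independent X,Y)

Var(XY) = E[X²]E[Y²] - (E[X]E[Y])²
E[S] = 3, Var(S) = 6.25
E[D] = 1, Var(D) = 6.25
E[S²] = 6.25 + 3² = 15.25
E[D²] = 6.25 + 1² = 7.25
Var(Z) = 15.25*7.25 - (3*1)²
= 110.5625 - 9 = 101.5625

101.5625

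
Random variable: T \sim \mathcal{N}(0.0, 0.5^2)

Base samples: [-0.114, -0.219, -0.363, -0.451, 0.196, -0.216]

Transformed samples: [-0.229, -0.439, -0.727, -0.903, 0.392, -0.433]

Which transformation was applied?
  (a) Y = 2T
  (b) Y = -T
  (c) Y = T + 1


Checking option (a) Y = 2T:
  T = -0.114 -> Y = -0.229 ✓
  T = -0.219 -> Y = -0.439 ✓
  T = -0.363 -> Y = -0.727 ✓
All samples match this transformation.

(a) 2T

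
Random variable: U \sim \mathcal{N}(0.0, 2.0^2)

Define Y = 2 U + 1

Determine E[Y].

For Y = 2U + 1:
E[Y] = 2 * E[U] + 1
E[U] = 0.0 = 0
E[Y] = 2 * 0 + 1 = 1

1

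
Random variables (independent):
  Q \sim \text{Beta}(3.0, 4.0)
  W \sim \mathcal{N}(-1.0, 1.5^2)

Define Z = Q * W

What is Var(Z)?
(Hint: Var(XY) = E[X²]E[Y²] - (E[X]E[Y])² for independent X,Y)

Var(XY) = E[X²]E[Y²] - (E[X]E[Y])²
E[Q] = 0.42857143, Var(Q) = 0.030612245
E[W] = -1, Var(W) = 2.25
E[Q²] = 0.030612245 + 0.42857143² = 0.21428571
E[W²] = 2.25 + (-1)² = 3.25
Var(Z) = 0.21428571*3.25 - (0.42857143*(-1))²
= 0.69642857 - 0.18367347 = 0.5127551

0.5127551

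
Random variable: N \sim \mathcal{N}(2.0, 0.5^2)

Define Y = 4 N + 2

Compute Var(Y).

For Y = aN + b: Var(Y) = a² * Var(N)
Var(N) = 0.5^2 = 0.25
Var(Y) = 4² * 0.25 = 16 * 0.25 = 4

4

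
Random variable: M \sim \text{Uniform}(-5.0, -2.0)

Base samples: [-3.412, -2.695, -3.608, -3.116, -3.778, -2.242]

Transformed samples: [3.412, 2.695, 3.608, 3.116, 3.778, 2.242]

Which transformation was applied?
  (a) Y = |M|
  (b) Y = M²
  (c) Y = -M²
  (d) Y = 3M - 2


Checking option (a) Y = |M|:
  M = -3.412 -> Y = 3.412 ✓
  M = -2.695 -> Y = 2.695 ✓
  M = -3.608 -> Y = 3.608 ✓
All samples match this transformation.

(a) |M|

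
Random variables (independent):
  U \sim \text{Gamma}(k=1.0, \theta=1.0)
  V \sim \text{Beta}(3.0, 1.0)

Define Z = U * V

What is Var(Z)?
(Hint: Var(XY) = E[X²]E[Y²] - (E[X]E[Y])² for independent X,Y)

Var(XY) = E[X²]E[Y²] - (E[X]E[Y])²
E[U] = 1, Var(U) = 1
E[V] = 0.75, Var(V) = 0.0375
E[U²] = 1 + 1² = 2
E[V²] = 0.0375 + 0.75² = 0.6
Var(Z) = 2*0.6 - (1*0.75)²
= 1.2 - 0.5625 = 0.6375

0.6375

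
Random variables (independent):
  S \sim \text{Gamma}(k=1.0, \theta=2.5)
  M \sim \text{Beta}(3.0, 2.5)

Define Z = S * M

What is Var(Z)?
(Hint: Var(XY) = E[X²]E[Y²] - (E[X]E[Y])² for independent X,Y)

Var(XY) = E[X²]E[Y²] - (E[X]E[Y])²
E[S] = 2.5, Var(S) = 6.25
E[M] = 0.54545455, Var(M) = 0.038143675
E[S²] = 6.25 + 2.5² = 12.5
E[M²] = 0.038143675 + 0.54545455² = 0.33566434
Var(Z) = 12.5*0.33566434 - (2.5*0.54545455)²
= 4.1958042 - 1.8595041 = 2.3363001

2.3363001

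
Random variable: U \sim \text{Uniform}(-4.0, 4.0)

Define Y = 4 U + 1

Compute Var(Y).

For Y = aU + b: Var(Y) = a² * Var(U)
Var(U) = (4 + 4)^2/12 = 5.3333333
Var(Y) = 4² * 5.3333333 = 16 * 5.3333333 = 85.333333

85.333333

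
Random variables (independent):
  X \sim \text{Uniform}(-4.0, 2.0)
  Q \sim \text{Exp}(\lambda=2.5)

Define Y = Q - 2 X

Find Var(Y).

For independent RVs: Var(aX + bY) = a²Var(X) + b²Var(Y)
Var(X) = 3
Var(Q) = 0.16
Var(Y) = (-2)²*3 + 1²*0.16
= 4*3 + 1*0.16 = 12.16

12.16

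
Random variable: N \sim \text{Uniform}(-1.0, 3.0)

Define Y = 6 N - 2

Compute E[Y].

For Y = 6N - 2:
E[Y] = 6 * E[N] - 2
E[N] = (-1 + 3)/2 = 1
E[Y] = 6 * 1 - 2 = 4

4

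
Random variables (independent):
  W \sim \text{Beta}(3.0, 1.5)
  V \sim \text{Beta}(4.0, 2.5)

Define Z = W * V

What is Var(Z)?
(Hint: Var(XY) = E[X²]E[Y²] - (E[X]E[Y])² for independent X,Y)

Var(XY) = E[X²]E[Y²] - (E[X]E[Y])²
E[W] = 0.66666667, Var(W) = 0.04040404
E[V] = 0.61538462, Var(V) = 0.031558185
E[W²] = 0.04040404 + 0.66666667² = 0.48484848
E[V²] = 0.031558185 + 0.61538462² = 0.41025641
Var(Z) = 0.48484848*0.41025641 - (0.66666667*0.61538462)²
= 0.1989122 - 0.16831032 = 0.030601877

0.030601877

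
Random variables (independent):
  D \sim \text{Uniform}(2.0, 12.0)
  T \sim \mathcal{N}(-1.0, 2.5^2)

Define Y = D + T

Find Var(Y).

For independent RVs: Var(aX + bY) = a²Var(X) + b²Var(Y)
Var(D) = 8.3333333
Var(T) = 6.25
Var(Y) = 1²*8.3333333 + 1²*6.25
= 1*8.3333333 + 1*6.25 = 14.583333

14.583333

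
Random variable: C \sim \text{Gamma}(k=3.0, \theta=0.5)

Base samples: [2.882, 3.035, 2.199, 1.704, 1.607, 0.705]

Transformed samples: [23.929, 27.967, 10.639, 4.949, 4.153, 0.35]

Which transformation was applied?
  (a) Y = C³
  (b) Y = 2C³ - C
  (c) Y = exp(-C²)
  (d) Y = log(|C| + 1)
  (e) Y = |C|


Checking option (a) Y = C³:
  C = 2.882 -> Y = 23.929 ✓
  C = 3.035 -> Y = 27.967 ✓
  C = 2.199 -> Y = 10.639 ✓
All samples match this transformation.

(a) C³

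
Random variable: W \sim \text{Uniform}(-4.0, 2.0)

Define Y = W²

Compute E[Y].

E[W²] = Var(W) + (E[W])² = 3 + 1 = 4

4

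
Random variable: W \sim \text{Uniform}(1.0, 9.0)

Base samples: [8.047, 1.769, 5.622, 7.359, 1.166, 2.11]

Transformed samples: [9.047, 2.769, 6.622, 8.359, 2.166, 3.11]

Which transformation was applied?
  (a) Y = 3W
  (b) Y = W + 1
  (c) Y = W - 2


Checking option (b) Y = W + 1:
  W = 8.047 -> Y = 9.047 ✓
  W = 1.769 -> Y = 2.769 ✓
  W = 5.622 -> Y = 6.622 ✓
All samples match this transformation.

(b) W + 1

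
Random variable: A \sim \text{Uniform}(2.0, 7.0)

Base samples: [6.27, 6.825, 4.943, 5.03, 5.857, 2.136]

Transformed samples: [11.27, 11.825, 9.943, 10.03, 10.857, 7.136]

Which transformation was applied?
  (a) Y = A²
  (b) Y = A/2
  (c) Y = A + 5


Checking option (c) Y = A + 5:
  A = 6.27 -> Y = 11.27 ✓
  A = 6.825 -> Y = 11.825 ✓
  A = 4.943 -> Y = 9.943 ✓
All samples match this transformation.

(c) A + 5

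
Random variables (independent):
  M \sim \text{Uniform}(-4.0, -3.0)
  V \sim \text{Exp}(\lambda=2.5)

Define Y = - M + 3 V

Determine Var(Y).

For independent RVs: Var(aX + bY) = a²Var(X) + b²Var(Y)
Var(M) = 0.083333333
Var(V) = 0.16
Var(Y) = (-1)²*0.083333333 + 3²*0.16
= 1*0.083333333 + 9*0.16 = 1.5233333

1.5233333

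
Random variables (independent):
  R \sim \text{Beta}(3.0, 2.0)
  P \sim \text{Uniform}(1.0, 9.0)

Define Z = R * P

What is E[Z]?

For independent RVs: E[XY] = E[X]*E[Y]
E[R] = 0.6
E[P] = 5
E[Z] = 0.6 * 5 = 3

3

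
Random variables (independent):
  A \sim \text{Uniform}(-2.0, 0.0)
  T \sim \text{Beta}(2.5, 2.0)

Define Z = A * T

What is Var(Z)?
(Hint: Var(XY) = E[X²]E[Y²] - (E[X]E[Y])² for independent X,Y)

Var(XY) = E[X²]E[Y²] - (E[X]E[Y])²
E[A] = -1, Var(A) = 0.33333333
E[T] = 0.55555556, Var(T) = 0.044893378
E[A²] = 0.33333333 + (-1)² = 1.3333333
E[T²] = 0.044893378 + 0.55555556² = 0.35353535
Var(Z) = 1.3333333*0.35353535 - (-1*0.55555556)²
= 0.47138047 - 0.30864198 = 0.1627385

0.1627385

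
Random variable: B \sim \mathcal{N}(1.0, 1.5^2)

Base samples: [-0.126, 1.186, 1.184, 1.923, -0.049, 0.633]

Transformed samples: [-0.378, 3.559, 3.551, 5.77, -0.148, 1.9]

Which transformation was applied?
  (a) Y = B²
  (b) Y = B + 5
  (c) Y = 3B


Checking option (c) Y = 3B:
  B = -0.126 -> Y = -0.378 ✓
  B = 1.186 -> Y = 3.559 ✓
  B = 1.184 -> Y = 3.551 ✓
All samples match this transformation.

(c) 3B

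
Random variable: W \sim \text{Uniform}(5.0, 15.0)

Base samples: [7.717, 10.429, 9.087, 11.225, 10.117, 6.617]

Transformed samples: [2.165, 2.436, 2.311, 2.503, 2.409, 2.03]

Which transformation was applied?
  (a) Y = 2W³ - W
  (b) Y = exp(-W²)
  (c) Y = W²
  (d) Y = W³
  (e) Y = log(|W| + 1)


Checking option (e) Y = log(|W| + 1):
  W = 7.717 -> Y = 2.165 ✓
  W = 10.429 -> Y = 2.436 ✓
  W = 9.087 -> Y = 2.311 ✓
All samples match this transformation.

(e) log(|W| + 1)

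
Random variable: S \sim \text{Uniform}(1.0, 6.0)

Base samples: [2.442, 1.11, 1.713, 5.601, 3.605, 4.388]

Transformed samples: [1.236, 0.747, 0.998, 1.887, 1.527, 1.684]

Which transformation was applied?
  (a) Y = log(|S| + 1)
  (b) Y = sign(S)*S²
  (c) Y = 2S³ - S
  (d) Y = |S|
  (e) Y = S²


Checking option (a) Y = log(|S| + 1):
  S = 2.442 -> Y = 1.236 ✓
  S = 1.11 -> Y = 0.747 ✓
  S = 1.713 -> Y = 0.998 ✓
All samples match this transformation.

(a) log(|S| + 1)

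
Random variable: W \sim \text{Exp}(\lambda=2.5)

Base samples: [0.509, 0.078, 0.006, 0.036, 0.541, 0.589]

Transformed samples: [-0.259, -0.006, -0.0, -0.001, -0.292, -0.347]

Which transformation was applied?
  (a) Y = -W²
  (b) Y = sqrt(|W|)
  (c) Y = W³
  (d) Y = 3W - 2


Checking option (a) Y = -W²:
  W = 0.509 -> Y = -0.259 ✓
  W = 0.078 -> Y = -0.006 ✓
  W = 0.006 -> Y = -0.0 ✓
All samples match this transformation.

(a) -W²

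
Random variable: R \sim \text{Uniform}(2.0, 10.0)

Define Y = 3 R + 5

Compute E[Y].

For Y = 3R + 5:
E[Y] = 3 * E[R] + 5
E[R] = (2 + 10)/2 = 6
E[Y] = 3 * 6 + 5 = 23

23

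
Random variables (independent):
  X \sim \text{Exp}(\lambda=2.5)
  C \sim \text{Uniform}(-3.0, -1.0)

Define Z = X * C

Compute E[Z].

For independent RVs: E[XY] = E[X]*E[Y]
E[X] = 0.4
E[C] = -2
E[Z] = 0.4 * (-2) = -0.8

-0.8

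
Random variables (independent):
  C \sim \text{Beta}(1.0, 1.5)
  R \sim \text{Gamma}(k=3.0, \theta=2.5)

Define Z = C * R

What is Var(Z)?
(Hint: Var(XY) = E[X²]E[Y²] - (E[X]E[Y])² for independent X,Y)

Var(XY) = E[X²]E[Y²] - (E[X]E[Y])²
E[C] = 0.4, Var(C) = 0.068571429
E[R] = 7.5, Var(R) = 18.75
E[C²] = 0.068571429 + 0.4² = 0.22857143
E[R²] = 18.75 + 7.5² = 75
Var(Z) = 0.22857143*75 - (0.4*7.5)²
= 17.142857 - 9 = 8.1428571

8.1428571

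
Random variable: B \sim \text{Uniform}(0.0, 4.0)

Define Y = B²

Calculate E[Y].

Using E[X²] = Var(X) + (E[X])²:
E[B] = 2
Var(B) = (4 - 0)^2/12 = 1.3333333
E[B²] = 1.3333333 + 2² = 1.3333333 + 4 = 5.3333333

5.3333333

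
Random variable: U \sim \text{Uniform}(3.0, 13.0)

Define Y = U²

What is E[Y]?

Using E[X²] = Var(X) + (E[X])²:
E[U] = 8
Var(U) = (13 - 3)^2/12 = 8.3333333
E[U²] = 8.3333333 + 8² = 8.3333333 + 64 = 72.333333

72.333333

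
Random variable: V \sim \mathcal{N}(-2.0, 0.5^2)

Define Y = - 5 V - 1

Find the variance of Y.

For Y = aV + b: Var(Y) = a² * Var(V)
Var(V) = 0.5^2 = 0.25
Var(Y) = (-5)² * 0.25 = 25 * 0.25 = 6.25

6.25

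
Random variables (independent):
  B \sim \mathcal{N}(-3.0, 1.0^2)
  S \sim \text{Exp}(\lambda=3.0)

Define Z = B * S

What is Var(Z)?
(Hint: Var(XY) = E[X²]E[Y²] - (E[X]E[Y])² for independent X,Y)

Var(XY) = E[X²]E[Y²] - (E[X]E[Y])²
E[B] = -3, Var(B) = 1
E[S] = 0.33333333, Var(S) = 0.11111111
E[B²] = 1 + (-3)² = 10
E[S²] = 0.11111111 + 0.33333333² = 0.22222222
Var(Z) = 10*0.22222222 - (-3*0.33333333)²
= 2.2222222 - 1 = 1.2222222

1.2222222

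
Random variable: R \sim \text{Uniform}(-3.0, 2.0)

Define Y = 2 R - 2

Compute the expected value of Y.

For Y = 2R - 2:
E[Y] = 2 * E[R] - 2
E[R] = (-3 + 2)/2 = -0.5
E[Y] = 2 * (-0.5) - 2 = -3

-3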